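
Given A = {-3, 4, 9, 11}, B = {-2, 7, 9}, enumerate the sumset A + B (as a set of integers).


A + B = {a + b : a ∈ A, b ∈ B}.
Enumerate all |A|·|B| = 4·3 = 12 pairs (a, b) and collect distinct sums.
a = -3: -3+-2=-5, -3+7=4, -3+9=6
a = 4: 4+-2=2, 4+7=11, 4+9=13
a = 9: 9+-2=7, 9+7=16, 9+9=18
a = 11: 11+-2=9, 11+7=18, 11+9=20
Collecting distinct sums: A + B = {-5, 2, 4, 6, 7, 9, 11, 13, 16, 18, 20}
|A + B| = 11

A + B = {-5, 2, 4, 6, 7, 9, 11, 13, 16, 18, 20}


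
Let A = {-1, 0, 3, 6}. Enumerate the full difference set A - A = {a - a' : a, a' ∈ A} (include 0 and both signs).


A - A = {a - a' : a, a' ∈ A}.
Compute a - a' for each ordered pair (a, a'):
a = -1: -1--1=0, -1-0=-1, -1-3=-4, -1-6=-7
a = 0: 0--1=1, 0-0=0, 0-3=-3, 0-6=-6
a = 3: 3--1=4, 3-0=3, 3-3=0, 3-6=-3
a = 6: 6--1=7, 6-0=6, 6-3=3, 6-6=0
Collecting distinct values (and noting 0 appears from a-a):
A - A = {-7, -6, -4, -3, -1, 0, 1, 3, 4, 6, 7}
|A - A| = 11

A - A = {-7, -6, -4, -3, -1, 0, 1, 3, 4, 6, 7}


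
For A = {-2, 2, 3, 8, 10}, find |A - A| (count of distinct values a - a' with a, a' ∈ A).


A - A = {a - a' : a, a' ∈ A}; |A| = 5.
Bounds: 2|A|-1 ≤ |A - A| ≤ |A|² - |A| + 1, i.e. 9 ≤ |A - A| ≤ 21.
Note: 0 ∈ A - A always (from a - a). The set is symmetric: if d ∈ A - A then -d ∈ A - A.
Enumerate nonzero differences d = a - a' with a > a' (then include -d):
Positive differences: {1, 2, 4, 5, 6, 7, 8, 10, 12}
Full difference set: {0} ∪ (positive diffs) ∪ (negative diffs).
|A - A| = 1 + 2·9 = 19 (matches direct enumeration: 19).

|A - A| = 19


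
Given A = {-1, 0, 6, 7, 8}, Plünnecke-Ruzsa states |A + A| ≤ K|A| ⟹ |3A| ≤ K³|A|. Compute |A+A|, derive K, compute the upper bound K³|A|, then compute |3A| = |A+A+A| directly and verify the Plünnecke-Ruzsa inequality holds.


|A| = 5.
Step 1: Compute A + A by enumerating all 25 pairs.
A + A = {-2, -1, 0, 5, 6, 7, 8, 12, 13, 14, 15, 16}, so |A + A| = 12.
Step 2: Doubling constant K = |A + A|/|A| = 12/5 = 12/5 ≈ 2.4000.
Step 3: Plünnecke-Ruzsa gives |3A| ≤ K³·|A| = (2.4000)³ · 5 ≈ 69.1200.
Step 4: Compute 3A = A + A + A directly by enumerating all triples (a,b,c) ∈ A³; |3A| = 22.
Step 5: Check 22 ≤ 69.1200? Yes ✓.

K = 12/5, Plünnecke-Ruzsa bound K³|A| ≈ 69.1200, |3A| = 22, inequality holds.


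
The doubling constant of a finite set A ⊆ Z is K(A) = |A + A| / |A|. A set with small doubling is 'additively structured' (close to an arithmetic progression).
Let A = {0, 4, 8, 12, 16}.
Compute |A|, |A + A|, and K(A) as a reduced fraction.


|A| = 5.
Compute A + A by enumerating all 25 pairs.
A + A = {0, 4, 8, 12, 16, 20, 24, 28, 32}, so |A + A| = 9.
K = |A + A| / |A| = 9/5 (already in lowest terms) ≈ 1.8000.
Reference: AP of size 5 gives K = 9/5 ≈ 1.8000; a fully generic set of size 5 gives K ≈ 3.0000.

|A| = 5, |A + A| = 9, K = 9/5.


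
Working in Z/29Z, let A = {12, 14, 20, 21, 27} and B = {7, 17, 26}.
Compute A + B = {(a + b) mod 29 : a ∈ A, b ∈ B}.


Work in Z/29Z: reduce every sum a + b modulo 29.
Enumerate all 15 pairs:
a = 12: 12+7=19, 12+17=0, 12+26=9
a = 14: 14+7=21, 14+17=2, 14+26=11
a = 20: 20+7=27, 20+17=8, 20+26=17
a = 21: 21+7=28, 21+17=9, 21+26=18
a = 27: 27+7=5, 27+17=15, 27+26=24
Distinct residues collected: {0, 2, 5, 8, 9, 11, 15, 17, 18, 19, 21, 24, 27, 28}
|A + B| = 14 (out of 29 total residues).

A + B = {0, 2, 5, 8, 9, 11, 15, 17, 18, 19, 21, 24, 27, 28}


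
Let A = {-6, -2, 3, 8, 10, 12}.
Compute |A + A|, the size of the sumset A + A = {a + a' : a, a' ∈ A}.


A + A = {a + a' : a, a' ∈ A}; |A| = 6.
General bounds: 2|A| - 1 ≤ |A + A| ≤ |A|(|A|+1)/2, i.e. 11 ≤ |A + A| ≤ 21.
Lower bound 2|A|-1 is attained iff A is an arithmetic progression.
Enumerate sums a + a' for a ≤ a' (symmetric, so this suffices):
a = -6: -6+-6=-12, -6+-2=-8, -6+3=-3, -6+8=2, -6+10=4, -6+12=6
a = -2: -2+-2=-4, -2+3=1, -2+8=6, -2+10=8, -2+12=10
a = 3: 3+3=6, 3+8=11, 3+10=13, 3+12=15
a = 8: 8+8=16, 8+10=18, 8+12=20
a = 10: 10+10=20, 10+12=22
a = 12: 12+12=24
Distinct sums: {-12, -8, -4, -3, 1, 2, 4, 6, 8, 10, 11, 13, 15, 16, 18, 20, 22, 24}
|A + A| = 18

|A + A| = 18


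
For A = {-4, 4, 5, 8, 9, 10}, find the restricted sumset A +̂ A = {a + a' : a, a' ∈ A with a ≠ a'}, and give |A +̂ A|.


Restricted sumset: A +̂ A = {a + a' : a ∈ A, a' ∈ A, a ≠ a'}.
Equivalently, take A + A and drop any sum 2a that is achievable ONLY as a + a for a ∈ A (i.e. sums representable only with equal summands).
Enumerate pairs (a, a') with a < a' (symmetric, so each unordered pair gives one sum; this covers all a ≠ a'):
  -4 + 4 = 0
  -4 + 5 = 1
  -4 + 8 = 4
  -4 + 9 = 5
  -4 + 10 = 6
  4 + 5 = 9
  4 + 8 = 12
  4 + 9 = 13
  4 + 10 = 14
  5 + 8 = 13
  5 + 9 = 14
  5 + 10 = 15
  8 + 9 = 17
  8 + 10 = 18
  9 + 10 = 19
Collected distinct sums: {0, 1, 4, 5, 6, 9, 12, 13, 14, 15, 17, 18, 19}
|A +̂ A| = 13
(Reference bound: |A +̂ A| ≥ 2|A| - 3 for |A| ≥ 2, with |A| = 6 giving ≥ 9.)

|A +̂ A| = 13


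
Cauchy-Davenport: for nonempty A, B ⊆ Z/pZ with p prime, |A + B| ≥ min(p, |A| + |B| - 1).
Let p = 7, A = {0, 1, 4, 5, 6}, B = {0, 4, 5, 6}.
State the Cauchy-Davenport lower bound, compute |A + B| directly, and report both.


Cauchy-Davenport: |A + B| ≥ min(p, |A| + |B| - 1) for A, B nonempty in Z/pZ.
|A| = 5, |B| = 4, p = 7.
CD lower bound = min(7, 5 + 4 - 1) = min(7, 8) = 7.
Compute A + B mod 7 directly:
a = 0: 0+0=0, 0+4=4, 0+5=5, 0+6=6
a = 1: 1+0=1, 1+4=5, 1+5=6, 1+6=0
a = 4: 4+0=4, 4+4=1, 4+5=2, 4+6=3
a = 5: 5+0=5, 5+4=2, 5+5=3, 5+6=4
a = 6: 6+0=6, 6+4=3, 6+5=4, 6+6=5
A + B = {0, 1, 2, 3, 4, 5, 6}, so |A + B| = 7.
Verify: 7 ≥ 7? Yes ✓.

CD lower bound = 7, actual |A + B| = 7.


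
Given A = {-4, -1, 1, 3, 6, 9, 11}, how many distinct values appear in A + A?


A + A = {a + a' : a, a' ∈ A}; |A| = 7.
General bounds: 2|A| - 1 ≤ |A + A| ≤ |A|(|A|+1)/2, i.e. 13 ≤ |A + A| ≤ 28.
Lower bound 2|A|-1 is attained iff A is an arithmetic progression.
Enumerate sums a + a' for a ≤ a' (symmetric, so this suffices):
a = -4: -4+-4=-8, -4+-1=-5, -4+1=-3, -4+3=-1, -4+6=2, -4+9=5, -4+11=7
a = -1: -1+-1=-2, -1+1=0, -1+3=2, -1+6=5, -1+9=8, -1+11=10
a = 1: 1+1=2, 1+3=4, 1+6=7, 1+9=10, 1+11=12
a = 3: 3+3=6, 3+6=9, 3+9=12, 3+11=14
a = 6: 6+6=12, 6+9=15, 6+11=17
a = 9: 9+9=18, 9+11=20
a = 11: 11+11=22
Distinct sums: {-8, -5, -3, -2, -1, 0, 2, 4, 5, 6, 7, 8, 9, 10, 12, 14, 15, 17, 18, 20, 22}
|A + A| = 21

|A + A| = 21


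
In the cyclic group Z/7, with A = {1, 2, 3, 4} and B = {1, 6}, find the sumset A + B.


Work in Z/7Z: reduce every sum a + b modulo 7.
Enumerate all 8 pairs:
a = 1: 1+1=2, 1+6=0
a = 2: 2+1=3, 2+6=1
a = 3: 3+1=4, 3+6=2
a = 4: 4+1=5, 4+6=3
Distinct residues collected: {0, 1, 2, 3, 4, 5}
|A + B| = 6 (out of 7 total residues).

A + B = {0, 1, 2, 3, 4, 5}


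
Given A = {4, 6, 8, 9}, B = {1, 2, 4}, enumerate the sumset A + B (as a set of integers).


A + B = {a + b : a ∈ A, b ∈ B}.
Enumerate all |A|·|B| = 4·3 = 12 pairs (a, b) and collect distinct sums.
a = 4: 4+1=5, 4+2=6, 4+4=8
a = 6: 6+1=7, 6+2=8, 6+4=10
a = 8: 8+1=9, 8+2=10, 8+4=12
a = 9: 9+1=10, 9+2=11, 9+4=13
Collecting distinct sums: A + B = {5, 6, 7, 8, 9, 10, 11, 12, 13}
|A + B| = 9

A + B = {5, 6, 7, 8, 9, 10, 11, 12, 13}


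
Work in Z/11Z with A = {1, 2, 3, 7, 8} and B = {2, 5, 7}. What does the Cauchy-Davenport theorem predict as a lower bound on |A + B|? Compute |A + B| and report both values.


Cauchy-Davenport: |A + B| ≥ min(p, |A| + |B| - 1) for A, B nonempty in Z/pZ.
|A| = 5, |B| = 3, p = 11.
CD lower bound = min(11, 5 + 3 - 1) = min(11, 7) = 7.
Compute A + B mod 11 directly:
a = 1: 1+2=3, 1+5=6, 1+7=8
a = 2: 2+2=4, 2+5=7, 2+7=9
a = 3: 3+2=5, 3+5=8, 3+7=10
a = 7: 7+2=9, 7+5=1, 7+7=3
a = 8: 8+2=10, 8+5=2, 8+7=4
A + B = {1, 2, 3, 4, 5, 6, 7, 8, 9, 10}, so |A + B| = 10.
Verify: 10 ≥ 7? Yes ✓.

CD lower bound = 7, actual |A + B| = 10.


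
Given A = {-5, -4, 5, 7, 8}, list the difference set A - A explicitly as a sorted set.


A - A = {a - a' : a, a' ∈ A}.
Compute a - a' for each ordered pair (a, a'):
a = -5: -5--5=0, -5--4=-1, -5-5=-10, -5-7=-12, -5-8=-13
a = -4: -4--5=1, -4--4=0, -4-5=-9, -4-7=-11, -4-8=-12
a = 5: 5--5=10, 5--4=9, 5-5=0, 5-7=-2, 5-8=-3
a = 7: 7--5=12, 7--4=11, 7-5=2, 7-7=0, 7-8=-1
a = 8: 8--5=13, 8--4=12, 8-5=3, 8-7=1, 8-8=0
Collecting distinct values (and noting 0 appears from a-a):
A - A = {-13, -12, -11, -10, -9, -3, -2, -1, 0, 1, 2, 3, 9, 10, 11, 12, 13}
|A - A| = 17

A - A = {-13, -12, -11, -10, -9, -3, -2, -1, 0, 1, 2, 3, 9, 10, 11, 12, 13}


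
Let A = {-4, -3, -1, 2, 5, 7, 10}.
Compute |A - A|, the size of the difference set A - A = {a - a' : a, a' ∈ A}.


A - A = {a - a' : a, a' ∈ A}; |A| = 7.
Bounds: 2|A|-1 ≤ |A - A| ≤ |A|² - |A| + 1, i.e. 13 ≤ |A - A| ≤ 43.
Note: 0 ∈ A - A always (from a - a). The set is symmetric: if d ∈ A - A then -d ∈ A - A.
Enumerate nonzero differences d = a - a' with a > a' (then include -d):
Positive differences: {1, 2, 3, 5, 6, 8, 9, 10, 11, 13, 14}
Full difference set: {0} ∪ (positive diffs) ∪ (negative diffs).
|A - A| = 1 + 2·11 = 23 (matches direct enumeration: 23).

|A - A| = 23


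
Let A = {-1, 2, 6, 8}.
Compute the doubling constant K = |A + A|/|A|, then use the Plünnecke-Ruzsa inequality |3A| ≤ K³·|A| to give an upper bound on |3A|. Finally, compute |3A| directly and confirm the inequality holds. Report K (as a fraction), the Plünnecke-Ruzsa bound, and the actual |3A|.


|A| = 4.
Step 1: Compute A + A by enumerating all 16 pairs.
A + A = {-2, 1, 4, 5, 7, 8, 10, 12, 14, 16}, so |A + A| = 10.
Step 2: Doubling constant K = |A + A|/|A| = 10/4 = 10/4 ≈ 2.5000.
Step 3: Plünnecke-Ruzsa gives |3A| ≤ K³·|A| = (2.5000)³ · 4 ≈ 62.5000.
Step 4: Compute 3A = A + A + A directly by enumerating all triples (a,b,c) ∈ A³; |3A| = 18.
Step 5: Check 18 ≤ 62.5000? Yes ✓.

K = 10/4, Plünnecke-Ruzsa bound K³|A| ≈ 62.5000, |3A| = 18, inequality holds.


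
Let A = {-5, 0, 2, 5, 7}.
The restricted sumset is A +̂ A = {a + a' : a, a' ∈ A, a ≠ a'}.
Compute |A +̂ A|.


Restricted sumset: A +̂ A = {a + a' : a ∈ A, a' ∈ A, a ≠ a'}.
Equivalently, take A + A and drop any sum 2a that is achievable ONLY as a + a for a ∈ A (i.e. sums representable only with equal summands).
Enumerate pairs (a, a') with a < a' (symmetric, so each unordered pair gives one sum; this covers all a ≠ a'):
  -5 + 0 = -5
  -5 + 2 = -3
  -5 + 5 = 0
  -5 + 7 = 2
  0 + 2 = 2
  0 + 5 = 5
  0 + 7 = 7
  2 + 5 = 7
  2 + 7 = 9
  5 + 7 = 12
Collected distinct sums: {-5, -3, 0, 2, 5, 7, 9, 12}
|A +̂ A| = 8
(Reference bound: |A +̂ A| ≥ 2|A| - 3 for |A| ≥ 2, with |A| = 5 giving ≥ 7.)

|A +̂ A| = 8


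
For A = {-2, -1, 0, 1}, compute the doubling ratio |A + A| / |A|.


|A| = 4.
Compute A + A by enumerating all 16 pairs.
A + A = {-4, -3, -2, -1, 0, 1, 2}, so |A + A| = 7.
K = |A + A| / |A| = 7/4 (already in lowest terms) ≈ 1.7500.
Reference: AP of size 4 gives K = 7/4 ≈ 1.7500; a fully generic set of size 4 gives K ≈ 2.5000.

|A| = 4, |A + A| = 7, K = 7/4.


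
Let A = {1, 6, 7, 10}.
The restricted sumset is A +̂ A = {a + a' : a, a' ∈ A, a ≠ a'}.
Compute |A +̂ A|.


Restricted sumset: A +̂ A = {a + a' : a ∈ A, a' ∈ A, a ≠ a'}.
Equivalently, take A + A and drop any sum 2a that is achievable ONLY as a + a for a ∈ A (i.e. sums representable only with equal summands).
Enumerate pairs (a, a') with a < a' (symmetric, so each unordered pair gives one sum; this covers all a ≠ a'):
  1 + 6 = 7
  1 + 7 = 8
  1 + 10 = 11
  6 + 7 = 13
  6 + 10 = 16
  7 + 10 = 17
Collected distinct sums: {7, 8, 11, 13, 16, 17}
|A +̂ A| = 6
(Reference bound: |A +̂ A| ≥ 2|A| - 3 for |A| ≥ 2, with |A| = 4 giving ≥ 5.)

|A +̂ A| = 6


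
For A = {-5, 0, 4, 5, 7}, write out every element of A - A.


A - A = {a - a' : a, a' ∈ A}.
Compute a - a' for each ordered pair (a, a'):
a = -5: -5--5=0, -5-0=-5, -5-4=-9, -5-5=-10, -5-7=-12
a = 0: 0--5=5, 0-0=0, 0-4=-4, 0-5=-5, 0-7=-7
a = 4: 4--5=9, 4-0=4, 4-4=0, 4-5=-1, 4-7=-3
a = 5: 5--5=10, 5-0=5, 5-4=1, 5-5=0, 5-7=-2
a = 7: 7--5=12, 7-0=7, 7-4=3, 7-5=2, 7-7=0
Collecting distinct values (and noting 0 appears from a-a):
A - A = {-12, -10, -9, -7, -5, -4, -3, -2, -1, 0, 1, 2, 3, 4, 5, 7, 9, 10, 12}
|A - A| = 19

A - A = {-12, -10, -9, -7, -5, -4, -3, -2, -1, 0, 1, 2, 3, 4, 5, 7, 9, 10, 12}


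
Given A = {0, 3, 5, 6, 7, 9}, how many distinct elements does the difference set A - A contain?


A - A = {a - a' : a, a' ∈ A}; |A| = 6.
Bounds: 2|A|-1 ≤ |A - A| ≤ |A|² - |A| + 1, i.e. 11 ≤ |A - A| ≤ 31.
Note: 0 ∈ A - A always (from a - a). The set is symmetric: if d ∈ A - A then -d ∈ A - A.
Enumerate nonzero differences d = a - a' with a > a' (then include -d):
Positive differences: {1, 2, 3, 4, 5, 6, 7, 9}
Full difference set: {0} ∪ (positive diffs) ∪ (negative diffs).
|A - A| = 1 + 2·8 = 17 (matches direct enumeration: 17).

|A - A| = 17


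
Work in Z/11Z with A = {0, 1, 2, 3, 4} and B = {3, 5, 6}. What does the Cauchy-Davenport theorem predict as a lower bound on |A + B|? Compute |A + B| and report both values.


Cauchy-Davenport: |A + B| ≥ min(p, |A| + |B| - 1) for A, B nonempty in Z/pZ.
|A| = 5, |B| = 3, p = 11.
CD lower bound = min(11, 5 + 3 - 1) = min(11, 7) = 7.
Compute A + B mod 11 directly:
a = 0: 0+3=3, 0+5=5, 0+6=6
a = 1: 1+3=4, 1+5=6, 1+6=7
a = 2: 2+3=5, 2+5=7, 2+6=8
a = 3: 3+3=6, 3+5=8, 3+6=9
a = 4: 4+3=7, 4+5=9, 4+6=10
A + B = {3, 4, 5, 6, 7, 8, 9, 10}, so |A + B| = 8.
Verify: 8 ≥ 7? Yes ✓.

CD lower bound = 7, actual |A + B| = 8.


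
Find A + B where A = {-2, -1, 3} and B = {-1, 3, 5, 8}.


A + B = {a + b : a ∈ A, b ∈ B}.
Enumerate all |A|·|B| = 3·4 = 12 pairs (a, b) and collect distinct sums.
a = -2: -2+-1=-3, -2+3=1, -2+5=3, -2+8=6
a = -1: -1+-1=-2, -1+3=2, -1+5=4, -1+8=7
a = 3: 3+-1=2, 3+3=6, 3+5=8, 3+8=11
Collecting distinct sums: A + B = {-3, -2, 1, 2, 3, 4, 6, 7, 8, 11}
|A + B| = 10

A + B = {-3, -2, 1, 2, 3, 4, 6, 7, 8, 11}


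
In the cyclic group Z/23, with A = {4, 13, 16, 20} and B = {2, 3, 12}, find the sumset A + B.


Work in Z/23Z: reduce every sum a + b modulo 23.
Enumerate all 12 pairs:
a = 4: 4+2=6, 4+3=7, 4+12=16
a = 13: 13+2=15, 13+3=16, 13+12=2
a = 16: 16+2=18, 16+3=19, 16+12=5
a = 20: 20+2=22, 20+3=0, 20+12=9
Distinct residues collected: {0, 2, 5, 6, 7, 9, 15, 16, 18, 19, 22}
|A + B| = 11 (out of 23 total residues).

A + B = {0, 2, 5, 6, 7, 9, 15, 16, 18, 19, 22}


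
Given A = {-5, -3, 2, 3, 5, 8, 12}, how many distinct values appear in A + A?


A + A = {a + a' : a, a' ∈ A}; |A| = 7.
General bounds: 2|A| - 1 ≤ |A + A| ≤ |A|(|A|+1)/2, i.e. 13 ≤ |A + A| ≤ 28.
Lower bound 2|A|-1 is attained iff A is an arithmetic progression.
Enumerate sums a + a' for a ≤ a' (symmetric, so this suffices):
a = -5: -5+-5=-10, -5+-3=-8, -5+2=-3, -5+3=-2, -5+5=0, -5+8=3, -5+12=7
a = -3: -3+-3=-6, -3+2=-1, -3+3=0, -3+5=2, -3+8=5, -3+12=9
a = 2: 2+2=4, 2+3=5, 2+5=7, 2+8=10, 2+12=14
a = 3: 3+3=6, 3+5=8, 3+8=11, 3+12=15
a = 5: 5+5=10, 5+8=13, 5+12=17
a = 8: 8+8=16, 8+12=20
a = 12: 12+12=24
Distinct sums: {-10, -8, -6, -3, -2, -1, 0, 2, 3, 4, 5, 6, 7, 8, 9, 10, 11, 13, 14, 15, 16, 17, 20, 24}
|A + A| = 24

|A + A| = 24


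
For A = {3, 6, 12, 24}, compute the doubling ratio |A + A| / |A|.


|A| = 4.
Compute A + A by enumerating all 16 pairs.
A + A = {6, 9, 12, 15, 18, 24, 27, 30, 36, 48}, so |A + A| = 10.
K = |A + A| / |A| = 10/4 = 5/2 ≈ 2.5000.
Reference: AP of size 4 gives K = 7/4 ≈ 1.7500; a fully generic set of size 4 gives K ≈ 2.5000.

|A| = 4, |A + A| = 10, K = 10/4 = 5/2.


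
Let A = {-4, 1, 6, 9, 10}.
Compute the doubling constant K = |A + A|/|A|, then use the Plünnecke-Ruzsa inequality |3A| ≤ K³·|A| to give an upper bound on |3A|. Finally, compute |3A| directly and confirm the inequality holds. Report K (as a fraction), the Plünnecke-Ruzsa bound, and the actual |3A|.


|A| = 5.
Step 1: Compute A + A by enumerating all 25 pairs.
A + A = {-8, -3, 2, 5, 6, 7, 10, 11, 12, 15, 16, 18, 19, 20}, so |A + A| = 14.
Step 2: Doubling constant K = |A + A|/|A| = 14/5 = 14/5 ≈ 2.8000.
Step 3: Plünnecke-Ruzsa gives |3A| ≤ K³·|A| = (2.8000)³ · 5 ≈ 109.7600.
Step 4: Compute 3A = A + A + A directly by enumerating all triples (a,b,c) ∈ A³; |3A| = 28.
Step 5: Check 28 ≤ 109.7600? Yes ✓.

K = 14/5, Plünnecke-Ruzsa bound K³|A| ≈ 109.7600, |3A| = 28, inequality holds.


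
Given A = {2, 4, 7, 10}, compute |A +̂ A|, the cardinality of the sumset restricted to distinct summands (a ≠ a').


Restricted sumset: A +̂ A = {a + a' : a ∈ A, a' ∈ A, a ≠ a'}.
Equivalently, take A + A and drop any sum 2a that is achievable ONLY as a + a for a ∈ A (i.e. sums representable only with equal summands).
Enumerate pairs (a, a') with a < a' (symmetric, so each unordered pair gives one sum; this covers all a ≠ a'):
  2 + 4 = 6
  2 + 7 = 9
  2 + 10 = 12
  4 + 7 = 11
  4 + 10 = 14
  7 + 10 = 17
Collected distinct sums: {6, 9, 11, 12, 14, 17}
|A +̂ A| = 6
(Reference bound: |A +̂ A| ≥ 2|A| - 3 for |A| ≥ 2, with |A| = 4 giving ≥ 5.)

|A +̂ A| = 6


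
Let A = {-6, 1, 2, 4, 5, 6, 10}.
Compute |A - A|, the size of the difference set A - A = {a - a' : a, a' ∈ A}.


A - A = {a - a' : a, a' ∈ A}; |A| = 7.
Bounds: 2|A|-1 ≤ |A - A| ≤ |A|² - |A| + 1, i.e. 13 ≤ |A - A| ≤ 43.
Note: 0 ∈ A - A always (from a - a). The set is symmetric: if d ∈ A - A then -d ∈ A - A.
Enumerate nonzero differences d = a - a' with a > a' (then include -d):
Positive differences: {1, 2, 3, 4, 5, 6, 7, 8, 9, 10, 11, 12, 16}
Full difference set: {0} ∪ (positive diffs) ∪ (negative diffs).
|A - A| = 1 + 2·13 = 27 (matches direct enumeration: 27).

|A - A| = 27


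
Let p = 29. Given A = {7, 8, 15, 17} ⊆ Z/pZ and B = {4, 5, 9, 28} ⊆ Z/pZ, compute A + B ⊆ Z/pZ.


Work in Z/29Z: reduce every sum a + b modulo 29.
Enumerate all 16 pairs:
a = 7: 7+4=11, 7+5=12, 7+9=16, 7+28=6
a = 8: 8+4=12, 8+5=13, 8+9=17, 8+28=7
a = 15: 15+4=19, 15+5=20, 15+9=24, 15+28=14
a = 17: 17+4=21, 17+5=22, 17+9=26, 17+28=16
Distinct residues collected: {6, 7, 11, 12, 13, 14, 16, 17, 19, 20, 21, 22, 24, 26}
|A + B| = 14 (out of 29 total residues).

A + B = {6, 7, 11, 12, 13, 14, 16, 17, 19, 20, 21, 22, 24, 26}


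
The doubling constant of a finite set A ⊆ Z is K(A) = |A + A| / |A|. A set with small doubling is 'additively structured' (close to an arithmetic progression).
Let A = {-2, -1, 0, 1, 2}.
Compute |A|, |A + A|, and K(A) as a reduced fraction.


|A| = 5.
Compute A + A by enumerating all 25 pairs.
A + A = {-4, -3, -2, -1, 0, 1, 2, 3, 4}, so |A + A| = 9.
K = |A + A| / |A| = 9/5 (already in lowest terms) ≈ 1.8000.
Reference: AP of size 5 gives K = 9/5 ≈ 1.8000; a fully generic set of size 5 gives K ≈ 3.0000.

|A| = 5, |A + A| = 9, K = 9/5.


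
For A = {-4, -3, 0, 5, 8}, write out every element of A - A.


A - A = {a - a' : a, a' ∈ A}.
Compute a - a' for each ordered pair (a, a'):
a = -4: -4--4=0, -4--3=-1, -4-0=-4, -4-5=-9, -4-8=-12
a = -3: -3--4=1, -3--3=0, -3-0=-3, -3-5=-8, -3-8=-11
a = 0: 0--4=4, 0--3=3, 0-0=0, 0-5=-5, 0-8=-8
a = 5: 5--4=9, 5--3=8, 5-0=5, 5-5=0, 5-8=-3
a = 8: 8--4=12, 8--3=11, 8-0=8, 8-5=3, 8-8=0
Collecting distinct values (and noting 0 appears from a-a):
A - A = {-12, -11, -9, -8, -5, -4, -3, -1, 0, 1, 3, 4, 5, 8, 9, 11, 12}
|A - A| = 17

A - A = {-12, -11, -9, -8, -5, -4, -3, -1, 0, 1, 3, 4, 5, 8, 9, 11, 12}


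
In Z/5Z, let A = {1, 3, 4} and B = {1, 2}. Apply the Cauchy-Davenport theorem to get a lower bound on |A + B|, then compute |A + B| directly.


Cauchy-Davenport: |A + B| ≥ min(p, |A| + |B| - 1) for A, B nonempty in Z/pZ.
|A| = 3, |B| = 2, p = 5.
CD lower bound = min(5, 3 + 2 - 1) = min(5, 4) = 4.
Compute A + B mod 5 directly:
a = 1: 1+1=2, 1+2=3
a = 3: 3+1=4, 3+2=0
a = 4: 4+1=0, 4+2=1
A + B = {0, 1, 2, 3, 4}, so |A + B| = 5.
Verify: 5 ≥ 4? Yes ✓.

CD lower bound = 4, actual |A + B| = 5.


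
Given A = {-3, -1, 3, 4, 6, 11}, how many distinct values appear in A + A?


A + A = {a + a' : a, a' ∈ A}; |A| = 6.
General bounds: 2|A| - 1 ≤ |A + A| ≤ |A|(|A|+1)/2, i.e. 11 ≤ |A + A| ≤ 21.
Lower bound 2|A|-1 is attained iff A is an arithmetic progression.
Enumerate sums a + a' for a ≤ a' (symmetric, so this suffices):
a = -3: -3+-3=-6, -3+-1=-4, -3+3=0, -3+4=1, -3+6=3, -3+11=8
a = -1: -1+-1=-2, -1+3=2, -1+4=3, -1+6=5, -1+11=10
a = 3: 3+3=6, 3+4=7, 3+6=9, 3+11=14
a = 4: 4+4=8, 4+6=10, 4+11=15
a = 6: 6+6=12, 6+11=17
a = 11: 11+11=22
Distinct sums: {-6, -4, -2, 0, 1, 2, 3, 5, 6, 7, 8, 9, 10, 12, 14, 15, 17, 22}
|A + A| = 18

|A + A| = 18


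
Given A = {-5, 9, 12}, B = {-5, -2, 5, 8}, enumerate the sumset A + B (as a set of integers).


A + B = {a + b : a ∈ A, b ∈ B}.
Enumerate all |A|·|B| = 3·4 = 12 pairs (a, b) and collect distinct sums.
a = -5: -5+-5=-10, -5+-2=-7, -5+5=0, -5+8=3
a = 9: 9+-5=4, 9+-2=7, 9+5=14, 9+8=17
a = 12: 12+-5=7, 12+-2=10, 12+5=17, 12+8=20
Collecting distinct sums: A + B = {-10, -7, 0, 3, 4, 7, 10, 14, 17, 20}
|A + B| = 10

A + B = {-10, -7, 0, 3, 4, 7, 10, 14, 17, 20}


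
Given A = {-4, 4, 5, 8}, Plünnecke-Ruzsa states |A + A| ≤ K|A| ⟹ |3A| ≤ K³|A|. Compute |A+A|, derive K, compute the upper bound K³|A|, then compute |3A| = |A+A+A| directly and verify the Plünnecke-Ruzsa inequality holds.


|A| = 4.
Step 1: Compute A + A by enumerating all 16 pairs.
A + A = {-8, 0, 1, 4, 8, 9, 10, 12, 13, 16}, so |A + A| = 10.
Step 2: Doubling constant K = |A + A|/|A| = 10/4 = 10/4 ≈ 2.5000.
Step 3: Plünnecke-Ruzsa gives |3A| ≤ K³·|A| = (2.5000)³ · 4 ≈ 62.5000.
Step 4: Compute 3A = A + A + A directly by enumerating all triples (a,b,c) ∈ A³; |3A| = 19.
Step 5: Check 19 ≤ 62.5000? Yes ✓.

K = 10/4, Plünnecke-Ruzsa bound K³|A| ≈ 62.5000, |3A| = 19, inequality holds.


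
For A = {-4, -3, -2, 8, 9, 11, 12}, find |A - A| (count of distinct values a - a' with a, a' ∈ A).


A - A = {a - a' : a, a' ∈ A}; |A| = 7.
Bounds: 2|A|-1 ≤ |A - A| ≤ |A|² - |A| + 1, i.e. 13 ≤ |A - A| ≤ 43.
Note: 0 ∈ A - A always (from a - a). The set is symmetric: if d ∈ A - A then -d ∈ A - A.
Enumerate nonzero differences d = a - a' with a > a' (then include -d):
Positive differences: {1, 2, 3, 4, 10, 11, 12, 13, 14, 15, 16}
Full difference set: {0} ∪ (positive diffs) ∪ (negative diffs).
|A - A| = 1 + 2·11 = 23 (matches direct enumeration: 23).

|A - A| = 23


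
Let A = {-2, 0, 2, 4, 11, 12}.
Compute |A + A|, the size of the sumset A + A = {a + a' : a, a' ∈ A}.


A + A = {a + a' : a, a' ∈ A}; |A| = 6.
General bounds: 2|A| - 1 ≤ |A + A| ≤ |A|(|A|+1)/2, i.e. 11 ≤ |A + A| ≤ 21.
Lower bound 2|A|-1 is attained iff A is an arithmetic progression.
Enumerate sums a + a' for a ≤ a' (symmetric, so this suffices):
a = -2: -2+-2=-4, -2+0=-2, -2+2=0, -2+4=2, -2+11=9, -2+12=10
a = 0: 0+0=0, 0+2=2, 0+4=4, 0+11=11, 0+12=12
a = 2: 2+2=4, 2+4=6, 2+11=13, 2+12=14
a = 4: 4+4=8, 4+11=15, 4+12=16
a = 11: 11+11=22, 11+12=23
a = 12: 12+12=24
Distinct sums: {-4, -2, 0, 2, 4, 6, 8, 9, 10, 11, 12, 13, 14, 15, 16, 22, 23, 24}
|A + A| = 18

|A + A| = 18


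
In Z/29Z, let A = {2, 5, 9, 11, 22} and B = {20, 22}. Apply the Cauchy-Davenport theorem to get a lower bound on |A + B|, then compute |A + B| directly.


Cauchy-Davenport: |A + B| ≥ min(p, |A| + |B| - 1) for A, B nonempty in Z/pZ.
|A| = 5, |B| = 2, p = 29.
CD lower bound = min(29, 5 + 2 - 1) = min(29, 6) = 6.
Compute A + B mod 29 directly:
a = 2: 2+20=22, 2+22=24
a = 5: 5+20=25, 5+22=27
a = 9: 9+20=0, 9+22=2
a = 11: 11+20=2, 11+22=4
a = 22: 22+20=13, 22+22=15
A + B = {0, 2, 4, 13, 15, 22, 24, 25, 27}, so |A + B| = 9.
Verify: 9 ≥ 6? Yes ✓.

CD lower bound = 6, actual |A + B| = 9.


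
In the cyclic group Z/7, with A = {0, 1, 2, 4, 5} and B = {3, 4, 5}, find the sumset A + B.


Work in Z/7Z: reduce every sum a + b modulo 7.
Enumerate all 15 pairs:
a = 0: 0+3=3, 0+4=4, 0+5=5
a = 1: 1+3=4, 1+4=5, 1+5=6
a = 2: 2+3=5, 2+4=6, 2+5=0
a = 4: 4+3=0, 4+4=1, 4+5=2
a = 5: 5+3=1, 5+4=2, 5+5=3
Distinct residues collected: {0, 1, 2, 3, 4, 5, 6}
|A + B| = 7 (out of 7 total residues).

A + B = {0, 1, 2, 3, 4, 5, 6}


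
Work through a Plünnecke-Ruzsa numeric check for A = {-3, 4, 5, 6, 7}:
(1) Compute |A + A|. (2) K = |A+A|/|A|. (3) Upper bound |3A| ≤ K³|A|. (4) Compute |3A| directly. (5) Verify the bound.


|A| = 5.
Step 1: Compute A + A by enumerating all 25 pairs.
A + A = {-6, 1, 2, 3, 4, 8, 9, 10, 11, 12, 13, 14}, so |A + A| = 12.
Step 2: Doubling constant K = |A + A|/|A| = 12/5 = 12/5 ≈ 2.4000.
Step 3: Plünnecke-Ruzsa gives |3A| ≤ K³·|A| = (2.4000)³ · 5 ≈ 69.1200.
Step 4: Compute 3A = A + A + A directly by enumerating all triples (a,b,c) ∈ A³; |3A| = 22.
Step 5: Check 22 ≤ 69.1200? Yes ✓.

K = 12/5, Plünnecke-Ruzsa bound K³|A| ≈ 69.1200, |3A| = 22, inequality holds.


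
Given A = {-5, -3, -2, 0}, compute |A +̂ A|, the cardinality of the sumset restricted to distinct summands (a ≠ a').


Restricted sumset: A +̂ A = {a + a' : a ∈ A, a' ∈ A, a ≠ a'}.
Equivalently, take A + A and drop any sum 2a that is achievable ONLY as a + a for a ∈ A (i.e. sums representable only with equal summands).
Enumerate pairs (a, a') with a < a' (symmetric, so each unordered pair gives one sum; this covers all a ≠ a'):
  -5 + -3 = -8
  -5 + -2 = -7
  -5 + 0 = -5
  -3 + -2 = -5
  -3 + 0 = -3
  -2 + 0 = -2
Collected distinct sums: {-8, -7, -5, -3, -2}
|A +̂ A| = 5
(Reference bound: |A +̂ A| ≥ 2|A| - 3 for |A| ≥ 2, with |A| = 4 giving ≥ 5.)

|A +̂ A| = 5


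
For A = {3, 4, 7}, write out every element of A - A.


A - A = {a - a' : a, a' ∈ A}.
Compute a - a' for each ordered pair (a, a'):
a = 3: 3-3=0, 3-4=-1, 3-7=-4
a = 4: 4-3=1, 4-4=0, 4-7=-3
a = 7: 7-3=4, 7-4=3, 7-7=0
Collecting distinct values (and noting 0 appears from a-a):
A - A = {-4, -3, -1, 0, 1, 3, 4}
|A - A| = 7

A - A = {-4, -3, -1, 0, 1, 3, 4}


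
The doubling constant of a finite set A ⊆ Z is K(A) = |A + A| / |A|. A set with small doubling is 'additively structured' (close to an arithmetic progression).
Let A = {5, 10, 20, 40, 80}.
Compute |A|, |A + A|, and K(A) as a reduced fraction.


|A| = 5.
Compute A + A by enumerating all 25 pairs.
A + A = {10, 15, 20, 25, 30, 40, 45, 50, 60, 80, 85, 90, 100, 120, 160}, so |A + A| = 15.
K = |A + A| / |A| = 15/5 = 3/1 ≈ 3.0000.
Reference: AP of size 5 gives K = 9/5 ≈ 1.8000; a fully generic set of size 5 gives K ≈ 3.0000.

|A| = 5, |A + A| = 15, K = 15/5 = 3/1.


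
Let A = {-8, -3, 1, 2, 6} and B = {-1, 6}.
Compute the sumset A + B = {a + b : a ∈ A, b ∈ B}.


A + B = {a + b : a ∈ A, b ∈ B}.
Enumerate all |A|·|B| = 5·2 = 10 pairs (a, b) and collect distinct sums.
a = -8: -8+-1=-9, -8+6=-2
a = -3: -3+-1=-4, -3+6=3
a = 1: 1+-1=0, 1+6=7
a = 2: 2+-1=1, 2+6=8
a = 6: 6+-1=5, 6+6=12
Collecting distinct sums: A + B = {-9, -4, -2, 0, 1, 3, 5, 7, 8, 12}
|A + B| = 10

A + B = {-9, -4, -2, 0, 1, 3, 5, 7, 8, 12}


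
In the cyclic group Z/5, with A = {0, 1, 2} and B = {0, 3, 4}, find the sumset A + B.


Work in Z/5Z: reduce every sum a + b modulo 5.
Enumerate all 9 pairs:
a = 0: 0+0=0, 0+3=3, 0+4=4
a = 1: 1+0=1, 1+3=4, 1+4=0
a = 2: 2+0=2, 2+3=0, 2+4=1
Distinct residues collected: {0, 1, 2, 3, 4}
|A + B| = 5 (out of 5 total residues).

A + B = {0, 1, 2, 3, 4}


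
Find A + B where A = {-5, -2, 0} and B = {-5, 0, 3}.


A + B = {a + b : a ∈ A, b ∈ B}.
Enumerate all |A|·|B| = 3·3 = 9 pairs (a, b) and collect distinct sums.
a = -5: -5+-5=-10, -5+0=-5, -5+3=-2
a = -2: -2+-5=-7, -2+0=-2, -2+3=1
a = 0: 0+-5=-5, 0+0=0, 0+3=3
Collecting distinct sums: A + B = {-10, -7, -5, -2, 0, 1, 3}
|A + B| = 7

A + B = {-10, -7, -5, -2, 0, 1, 3}


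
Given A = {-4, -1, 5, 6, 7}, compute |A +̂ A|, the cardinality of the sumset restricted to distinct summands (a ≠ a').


Restricted sumset: A +̂ A = {a + a' : a ∈ A, a' ∈ A, a ≠ a'}.
Equivalently, take A + A and drop any sum 2a that is achievable ONLY as a + a for a ∈ A (i.e. sums representable only with equal summands).
Enumerate pairs (a, a') with a < a' (symmetric, so each unordered pair gives one sum; this covers all a ≠ a'):
  -4 + -1 = -5
  -4 + 5 = 1
  -4 + 6 = 2
  -4 + 7 = 3
  -1 + 5 = 4
  -1 + 6 = 5
  -1 + 7 = 6
  5 + 6 = 11
  5 + 7 = 12
  6 + 7 = 13
Collected distinct sums: {-5, 1, 2, 3, 4, 5, 6, 11, 12, 13}
|A +̂ A| = 10
(Reference bound: |A +̂ A| ≥ 2|A| - 3 for |A| ≥ 2, with |A| = 5 giving ≥ 7.)

|A +̂ A| = 10


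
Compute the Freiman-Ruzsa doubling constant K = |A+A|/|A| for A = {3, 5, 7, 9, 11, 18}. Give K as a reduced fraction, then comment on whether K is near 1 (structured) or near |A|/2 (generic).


|A| = 6.
Compute A + A by enumerating all 36 pairs.
A + A = {6, 8, 10, 12, 14, 16, 18, 20, 21, 22, 23, 25, 27, 29, 36}, so |A + A| = 15.
K = |A + A| / |A| = 15/6 = 5/2 ≈ 2.5000.
Reference: AP of size 6 gives K = 11/6 ≈ 1.8333; a fully generic set of size 6 gives K ≈ 3.5000.

|A| = 6, |A + A| = 15, K = 15/6 = 5/2.


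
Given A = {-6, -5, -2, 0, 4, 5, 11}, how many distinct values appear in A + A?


A + A = {a + a' : a, a' ∈ A}; |A| = 7.
General bounds: 2|A| - 1 ≤ |A + A| ≤ |A|(|A|+1)/2, i.e. 13 ≤ |A + A| ≤ 28.
Lower bound 2|A|-1 is attained iff A is an arithmetic progression.
Enumerate sums a + a' for a ≤ a' (symmetric, so this suffices):
a = -6: -6+-6=-12, -6+-5=-11, -6+-2=-8, -6+0=-6, -6+4=-2, -6+5=-1, -6+11=5
a = -5: -5+-5=-10, -5+-2=-7, -5+0=-5, -5+4=-1, -5+5=0, -5+11=6
a = -2: -2+-2=-4, -2+0=-2, -2+4=2, -2+5=3, -2+11=9
a = 0: 0+0=0, 0+4=4, 0+5=5, 0+11=11
a = 4: 4+4=8, 4+5=9, 4+11=15
a = 5: 5+5=10, 5+11=16
a = 11: 11+11=22
Distinct sums: {-12, -11, -10, -8, -7, -6, -5, -4, -2, -1, 0, 2, 3, 4, 5, 6, 8, 9, 10, 11, 15, 16, 22}
|A + A| = 23

|A + A| = 23


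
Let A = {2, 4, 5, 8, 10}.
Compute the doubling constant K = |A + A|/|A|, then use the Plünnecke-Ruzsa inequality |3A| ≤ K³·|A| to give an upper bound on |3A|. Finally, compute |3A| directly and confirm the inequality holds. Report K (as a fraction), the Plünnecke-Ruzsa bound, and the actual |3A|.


|A| = 5.
Step 1: Compute A + A by enumerating all 25 pairs.
A + A = {4, 6, 7, 8, 9, 10, 12, 13, 14, 15, 16, 18, 20}, so |A + A| = 13.
Step 2: Doubling constant K = |A + A|/|A| = 13/5 = 13/5 ≈ 2.6000.
Step 3: Plünnecke-Ruzsa gives |3A| ≤ K³·|A| = (2.6000)³ · 5 ≈ 87.8800.
Step 4: Compute 3A = A + A + A directly by enumerating all triples (a,b,c) ∈ A³; |3A| = 22.
Step 5: Check 22 ≤ 87.8800? Yes ✓.

K = 13/5, Plünnecke-Ruzsa bound K³|A| ≈ 87.8800, |3A| = 22, inequality holds.


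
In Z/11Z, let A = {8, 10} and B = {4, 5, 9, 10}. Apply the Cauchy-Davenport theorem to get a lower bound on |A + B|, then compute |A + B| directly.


Cauchy-Davenport: |A + B| ≥ min(p, |A| + |B| - 1) for A, B nonempty in Z/pZ.
|A| = 2, |B| = 4, p = 11.
CD lower bound = min(11, 2 + 4 - 1) = min(11, 5) = 5.
Compute A + B mod 11 directly:
a = 8: 8+4=1, 8+5=2, 8+9=6, 8+10=7
a = 10: 10+4=3, 10+5=4, 10+9=8, 10+10=9
A + B = {1, 2, 3, 4, 6, 7, 8, 9}, so |A + B| = 8.
Verify: 8 ≥ 5? Yes ✓.

CD lower bound = 5, actual |A + B| = 8.


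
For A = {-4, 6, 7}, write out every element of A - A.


A - A = {a - a' : a, a' ∈ A}.
Compute a - a' for each ordered pair (a, a'):
a = -4: -4--4=0, -4-6=-10, -4-7=-11
a = 6: 6--4=10, 6-6=0, 6-7=-1
a = 7: 7--4=11, 7-6=1, 7-7=0
Collecting distinct values (and noting 0 appears from a-a):
A - A = {-11, -10, -1, 0, 1, 10, 11}
|A - A| = 7

A - A = {-11, -10, -1, 0, 1, 10, 11}


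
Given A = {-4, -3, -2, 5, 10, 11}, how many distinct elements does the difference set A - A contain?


A - A = {a - a' : a, a' ∈ A}; |A| = 6.
Bounds: 2|A|-1 ≤ |A - A| ≤ |A|² - |A| + 1, i.e. 11 ≤ |A - A| ≤ 31.
Note: 0 ∈ A - A always (from a - a). The set is symmetric: if d ∈ A - A then -d ∈ A - A.
Enumerate nonzero differences d = a - a' with a > a' (then include -d):
Positive differences: {1, 2, 5, 6, 7, 8, 9, 12, 13, 14, 15}
Full difference set: {0} ∪ (positive diffs) ∪ (negative diffs).
|A - A| = 1 + 2·11 = 23 (matches direct enumeration: 23).

|A - A| = 23


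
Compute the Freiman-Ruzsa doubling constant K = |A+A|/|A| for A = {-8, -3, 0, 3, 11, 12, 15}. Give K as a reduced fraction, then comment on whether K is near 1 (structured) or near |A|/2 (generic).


|A| = 7.
Compute A + A by enumerating all 49 pairs.
A + A = {-16, -11, -8, -6, -5, -3, 0, 3, 4, 6, 7, 8, 9, 11, 12, 14, 15, 18, 22, 23, 24, 26, 27, 30}, so |A + A| = 24.
K = |A + A| / |A| = 24/7 (already in lowest terms) ≈ 3.4286.
Reference: AP of size 7 gives K = 13/7 ≈ 1.8571; a fully generic set of size 7 gives K ≈ 4.0000.

|A| = 7, |A + A| = 24, K = 24/7.


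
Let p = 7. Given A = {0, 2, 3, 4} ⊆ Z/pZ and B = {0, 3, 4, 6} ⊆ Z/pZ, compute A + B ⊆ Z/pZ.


Work in Z/7Z: reduce every sum a + b modulo 7.
Enumerate all 16 pairs:
a = 0: 0+0=0, 0+3=3, 0+4=4, 0+6=6
a = 2: 2+0=2, 2+3=5, 2+4=6, 2+6=1
a = 3: 3+0=3, 3+3=6, 3+4=0, 3+6=2
a = 4: 4+0=4, 4+3=0, 4+4=1, 4+6=3
Distinct residues collected: {0, 1, 2, 3, 4, 5, 6}
|A + B| = 7 (out of 7 total residues).

A + B = {0, 1, 2, 3, 4, 5, 6}


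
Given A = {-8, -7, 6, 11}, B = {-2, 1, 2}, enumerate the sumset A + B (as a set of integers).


A + B = {a + b : a ∈ A, b ∈ B}.
Enumerate all |A|·|B| = 4·3 = 12 pairs (a, b) and collect distinct sums.
a = -8: -8+-2=-10, -8+1=-7, -8+2=-6
a = -7: -7+-2=-9, -7+1=-6, -7+2=-5
a = 6: 6+-2=4, 6+1=7, 6+2=8
a = 11: 11+-2=9, 11+1=12, 11+2=13
Collecting distinct sums: A + B = {-10, -9, -7, -6, -5, 4, 7, 8, 9, 12, 13}
|A + B| = 11

A + B = {-10, -9, -7, -6, -5, 4, 7, 8, 9, 12, 13}


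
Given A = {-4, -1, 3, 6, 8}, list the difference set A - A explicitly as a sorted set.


A - A = {a - a' : a, a' ∈ A}.
Compute a - a' for each ordered pair (a, a'):
a = -4: -4--4=0, -4--1=-3, -4-3=-7, -4-6=-10, -4-8=-12
a = -1: -1--4=3, -1--1=0, -1-3=-4, -1-6=-7, -1-8=-9
a = 3: 3--4=7, 3--1=4, 3-3=0, 3-6=-3, 3-8=-5
a = 6: 6--4=10, 6--1=7, 6-3=3, 6-6=0, 6-8=-2
a = 8: 8--4=12, 8--1=9, 8-3=5, 8-6=2, 8-8=0
Collecting distinct values (and noting 0 appears from a-a):
A - A = {-12, -10, -9, -7, -5, -4, -3, -2, 0, 2, 3, 4, 5, 7, 9, 10, 12}
|A - A| = 17

A - A = {-12, -10, -9, -7, -5, -4, -3, -2, 0, 2, 3, 4, 5, 7, 9, 10, 12}


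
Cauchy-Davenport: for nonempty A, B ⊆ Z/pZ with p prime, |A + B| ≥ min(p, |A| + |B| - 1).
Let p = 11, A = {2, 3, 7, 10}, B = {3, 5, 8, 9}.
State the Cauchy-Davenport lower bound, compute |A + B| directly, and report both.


Cauchy-Davenport: |A + B| ≥ min(p, |A| + |B| - 1) for A, B nonempty in Z/pZ.
|A| = 4, |B| = 4, p = 11.
CD lower bound = min(11, 4 + 4 - 1) = min(11, 7) = 7.
Compute A + B mod 11 directly:
a = 2: 2+3=5, 2+5=7, 2+8=10, 2+9=0
a = 3: 3+3=6, 3+5=8, 3+8=0, 3+9=1
a = 7: 7+3=10, 7+5=1, 7+8=4, 7+9=5
a = 10: 10+3=2, 10+5=4, 10+8=7, 10+9=8
A + B = {0, 1, 2, 4, 5, 6, 7, 8, 10}, so |A + B| = 9.
Verify: 9 ≥ 7? Yes ✓.

CD lower bound = 7, actual |A + B| = 9.


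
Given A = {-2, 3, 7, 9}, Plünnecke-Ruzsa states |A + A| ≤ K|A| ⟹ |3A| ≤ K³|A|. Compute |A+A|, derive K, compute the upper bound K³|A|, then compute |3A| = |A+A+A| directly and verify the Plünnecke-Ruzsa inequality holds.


|A| = 4.
Step 1: Compute A + A by enumerating all 16 pairs.
A + A = {-4, 1, 5, 6, 7, 10, 12, 14, 16, 18}, so |A + A| = 10.
Step 2: Doubling constant K = |A + A|/|A| = 10/4 = 10/4 ≈ 2.5000.
Step 3: Plünnecke-Ruzsa gives |3A| ≤ K³·|A| = (2.5000)³ · 4 ≈ 62.5000.
Step 4: Compute 3A = A + A + A directly by enumerating all triples (a,b,c) ∈ A³; |3A| = 19.
Step 5: Check 19 ≤ 62.5000? Yes ✓.

K = 10/4, Plünnecke-Ruzsa bound K³|A| ≈ 62.5000, |3A| = 19, inequality holds.


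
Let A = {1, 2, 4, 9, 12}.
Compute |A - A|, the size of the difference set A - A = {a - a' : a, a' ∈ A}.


A - A = {a - a' : a, a' ∈ A}; |A| = 5.
Bounds: 2|A|-1 ≤ |A - A| ≤ |A|² - |A| + 1, i.e. 9 ≤ |A - A| ≤ 21.
Note: 0 ∈ A - A always (from a - a). The set is symmetric: if d ∈ A - A then -d ∈ A - A.
Enumerate nonzero differences d = a - a' with a > a' (then include -d):
Positive differences: {1, 2, 3, 5, 7, 8, 10, 11}
Full difference set: {0} ∪ (positive diffs) ∪ (negative diffs).
|A - A| = 1 + 2·8 = 17 (matches direct enumeration: 17).

|A - A| = 17


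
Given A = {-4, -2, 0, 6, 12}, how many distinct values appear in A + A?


A + A = {a + a' : a, a' ∈ A}; |A| = 5.
General bounds: 2|A| - 1 ≤ |A + A| ≤ |A|(|A|+1)/2, i.e. 9 ≤ |A + A| ≤ 15.
Lower bound 2|A|-1 is attained iff A is an arithmetic progression.
Enumerate sums a + a' for a ≤ a' (symmetric, so this suffices):
a = -4: -4+-4=-8, -4+-2=-6, -4+0=-4, -4+6=2, -4+12=8
a = -2: -2+-2=-4, -2+0=-2, -2+6=4, -2+12=10
a = 0: 0+0=0, 0+6=6, 0+12=12
a = 6: 6+6=12, 6+12=18
a = 12: 12+12=24
Distinct sums: {-8, -6, -4, -2, 0, 2, 4, 6, 8, 10, 12, 18, 24}
|A + A| = 13

|A + A| = 13


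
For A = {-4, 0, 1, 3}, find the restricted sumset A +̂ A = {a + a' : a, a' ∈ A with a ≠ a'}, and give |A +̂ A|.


Restricted sumset: A +̂ A = {a + a' : a ∈ A, a' ∈ A, a ≠ a'}.
Equivalently, take A + A and drop any sum 2a that is achievable ONLY as a + a for a ∈ A (i.e. sums representable only with equal summands).
Enumerate pairs (a, a') with a < a' (symmetric, so each unordered pair gives one sum; this covers all a ≠ a'):
  -4 + 0 = -4
  -4 + 1 = -3
  -4 + 3 = -1
  0 + 1 = 1
  0 + 3 = 3
  1 + 3 = 4
Collected distinct sums: {-4, -3, -1, 1, 3, 4}
|A +̂ A| = 6
(Reference bound: |A +̂ A| ≥ 2|A| - 3 for |A| ≥ 2, with |A| = 4 giving ≥ 5.)

|A +̂ A| = 6


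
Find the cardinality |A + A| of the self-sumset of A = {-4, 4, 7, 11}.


A + A = {a + a' : a, a' ∈ A}; |A| = 4.
General bounds: 2|A| - 1 ≤ |A + A| ≤ |A|(|A|+1)/2, i.e. 7 ≤ |A + A| ≤ 10.
Lower bound 2|A|-1 is attained iff A is an arithmetic progression.
Enumerate sums a + a' for a ≤ a' (symmetric, so this suffices):
a = -4: -4+-4=-8, -4+4=0, -4+7=3, -4+11=7
a = 4: 4+4=8, 4+7=11, 4+11=15
a = 7: 7+7=14, 7+11=18
a = 11: 11+11=22
Distinct sums: {-8, 0, 3, 7, 8, 11, 14, 15, 18, 22}
|A + A| = 10

|A + A| = 10


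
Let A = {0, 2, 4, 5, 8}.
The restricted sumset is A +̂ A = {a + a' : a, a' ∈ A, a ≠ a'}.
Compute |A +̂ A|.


Restricted sumset: A +̂ A = {a + a' : a ∈ A, a' ∈ A, a ≠ a'}.
Equivalently, take A + A and drop any sum 2a that is achievable ONLY as a + a for a ∈ A (i.e. sums representable only with equal summands).
Enumerate pairs (a, a') with a < a' (symmetric, so each unordered pair gives one sum; this covers all a ≠ a'):
  0 + 2 = 2
  0 + 4 = 4
  0 + 5 = 5
  0 + 8 = 8
  2 + 4 = 6
  2 + 5 = 7
  2 + 8 = 10
  4 + 5 = 9
  4 + 8 = 12
  5 + 8 = 13
Collected distinct sums: {2, 4, 5, 6, 7, 8, 9, 10, 12, 13}
|A +̂ A| = 10
(Reference bound: |A +̂ A| ≥ 2|A| - 3 for |A| ≥ 2, with |A| = 5 giving ≥ 7.)

|A +̂ A| = 10


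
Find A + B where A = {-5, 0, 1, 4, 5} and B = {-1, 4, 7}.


A + B = {a + b : a ∈ A, b ∈ B}.
Enumerate all |A|·|B| = 5·3 = 15 pairs (a, b) and collect distinct sums.
a = -5: -5+-1=-6, -5+4=-1, -5+7=2
a = 0: 0+-1=-1, 0+4=4, 0+7=7
a = 1: 1+-1=0, 1+4=5, 1+7=8
a = 4: 4+-1=3, 4+4=8, 4+7=11
a = 5: 5+-1=4, 5+4=9, 5+7=12
Collecting distinct sums: A + B = {-6, -1, 0, 2, 3, 4, 5, 7, 8, 9, 11, 12}
|A + B| = 12

A + B = {-6, -1, 0, 2, 3, 4, 5, 7, 8, 9, 11, 12}


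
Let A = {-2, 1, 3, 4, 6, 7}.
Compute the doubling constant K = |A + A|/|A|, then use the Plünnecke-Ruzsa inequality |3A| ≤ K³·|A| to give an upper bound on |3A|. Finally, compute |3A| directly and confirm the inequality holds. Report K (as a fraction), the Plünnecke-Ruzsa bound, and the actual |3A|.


|A| = 6.
Step 1: Compute A + A by enumerating all 36 pairs.
A + A = {-4, -1, 1, 2, 4, 5, 6, 7, 8, 9, 10, 11, 12, 13, 14}, so |A + A| = 15.
Step 2: Doubling constant K = |A + A|/|A| = 15/6 = 15/6 ≈ 2.5000.
Step 3: Plünnecke-Ruzsa gives |3A| ≤ K³·|A| = (2.5000)³ · 6 ≈ 93.7500.
Step 4: Compute 3A = A + A + A directly by enumerating all triples (a,b,c) ∈ A³; |3A| = 24.
Step 5: Check 24 ≤ 93.7500? Yes ✓.

K = 15/6, Plünnecke-Ruzsa bound K³|A| ≈ 93.7500, |3A| = 24, inequality holds.


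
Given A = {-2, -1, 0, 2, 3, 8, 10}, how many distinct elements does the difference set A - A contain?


A - A = {a - a' : a, a' ∈ A}; |A| = 7.
Bounds: 2|A|-1 ≤ |A - A| ≤ |A|² - |A| + 1, i.e. 13 ≤ |A - A| ≤ 43.
Note: 0 ∈ A - A always (from a - a). The set is symmetric: if d ∈ A - A then -d ∈ A - A.
Enumerate nonzero differences d = a - a' with a > a' (then include -d):
Positive differences: {1, 2, 3, 4, 5, 6, 7, 8, 9, 10, 11, 12}
Full difference set: {0} ∪ (positive diffs) ∪ (negative diffs).
|A - A| = 1 + 2·12 = 25 (matches direct enumeration: 25).

|A - A| = 25
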